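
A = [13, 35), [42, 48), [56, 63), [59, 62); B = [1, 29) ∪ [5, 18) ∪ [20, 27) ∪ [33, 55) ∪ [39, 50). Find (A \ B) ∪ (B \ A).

[1, 13) ∪ [29, 33) ∪ [35, 42) ∪ [48, 55) ∪ [56, 63)

A, merged: [13, 35), [42, 48), [56, 63).
B, merged: [1, 29), [33, 55).
A but not B: [29, 33), [56, 63).
B but not A: [1, 13), [35, 42), [48, 55).
Combining gives A △ B.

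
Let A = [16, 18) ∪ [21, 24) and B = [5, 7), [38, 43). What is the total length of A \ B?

5

A \ B = [16, 18), [21, 24).
Total: 2 + 3 = 5.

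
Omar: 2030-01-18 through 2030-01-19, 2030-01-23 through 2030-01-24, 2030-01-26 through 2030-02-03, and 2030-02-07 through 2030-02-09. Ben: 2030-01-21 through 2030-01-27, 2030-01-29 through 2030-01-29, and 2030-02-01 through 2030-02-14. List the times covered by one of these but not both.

2030-01-18 through 2030-01-19, 2030-01-21 through 2030-01-22, 2030-01-25 through 2030-01-25, 2030-01-28 through 2030-01-28, 2030-01-30 through 2030-01-31, 2030-02-04 through 2030-02-06, 2030-02-10 through 2030-02-14

Only in the first: 2030-01-18 through 2030-01-19, 2030-01-28 through 2030-01-28, 2030-01-30 through 2030-01-31.
Only in the second: 2030-01-21 through 2030-01-22, 2030-01-25 through 2030-01-25, 2030-02-04 through 2030-02-06, 2030-02-10 through 2030-02-14.
Together these are the periods covered by exactly one.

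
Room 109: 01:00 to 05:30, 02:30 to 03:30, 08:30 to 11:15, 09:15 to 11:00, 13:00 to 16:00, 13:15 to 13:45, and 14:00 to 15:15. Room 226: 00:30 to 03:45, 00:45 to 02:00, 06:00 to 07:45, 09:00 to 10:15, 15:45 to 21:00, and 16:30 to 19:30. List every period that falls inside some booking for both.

A, merged: 01:00–05:30, 08:30–11:15, 13:00–16:00.
B, merged: 00:30–03:45, 06:00–07:45, 09:00–10:15, 15:45–21:00.
01:00–05:30 ∩ B → 01:00–03:45.
08:30–11:15 ∩ B → 09:00–10:15.
13:00–16:00 ∩ B → 15:45–16:00.

01:00–03:45, 09:00–10:15, 15:45–16:00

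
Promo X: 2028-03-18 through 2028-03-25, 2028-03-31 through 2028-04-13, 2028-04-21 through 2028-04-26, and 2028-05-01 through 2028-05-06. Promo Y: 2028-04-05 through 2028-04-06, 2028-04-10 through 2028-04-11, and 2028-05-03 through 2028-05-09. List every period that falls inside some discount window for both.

2028-04-05 through 2028-04-06, 2028-04-10 through 2028-04-11, 2028-05-03 through 2028-05-06

2028-03-18 through 2028-03-25 falls entirely outside B.
2028-03-31 through 2028-04-13 overlaps B on 2028-04-05 through 2028-04-06, 2028-04-10 through 2028-04-11.
2028-04-21 through 2028-04-26 falls entirely outside B.
2028-05-01 through 2028-05-06 overlaps B on 2028-05-03 through 2028-05-06.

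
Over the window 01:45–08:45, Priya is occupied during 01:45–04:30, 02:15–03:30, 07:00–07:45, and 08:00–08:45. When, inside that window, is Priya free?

The merged coverage is 01:45–04:30, 07:00–07:45, 08:00–08:45.
Uncovered inside 01:45–08:45: 04:30–07:00, 07:45–08:00.

04:30–07:00, 07:45–08:00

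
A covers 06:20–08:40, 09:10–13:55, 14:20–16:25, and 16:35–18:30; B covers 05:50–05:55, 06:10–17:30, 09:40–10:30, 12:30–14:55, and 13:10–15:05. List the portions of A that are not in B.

17:30-18:30

Second set merges to 05:50-05:55, 06:10-17:30.
06:20-08:40: fully covered by B → removed.
09:10-13:55: fully covered by B → removed.
14:20-16:25: fully covered by B → removed.
16:35-18:30 minus B → 17:30-18:30.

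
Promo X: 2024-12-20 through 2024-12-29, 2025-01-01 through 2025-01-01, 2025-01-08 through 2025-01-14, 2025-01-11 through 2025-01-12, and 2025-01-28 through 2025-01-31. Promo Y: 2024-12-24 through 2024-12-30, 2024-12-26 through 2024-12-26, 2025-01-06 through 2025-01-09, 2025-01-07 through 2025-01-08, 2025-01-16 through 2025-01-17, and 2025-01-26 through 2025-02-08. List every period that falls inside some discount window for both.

2024-12-24 through 2024-12-29, 2025-01-08 through 2025-01-09, 2025-01-28 through 2025-01-31

First set merges to 2024-12-20 through 2024-12-29, 2025-01-01 through 2025-01-01, 2025-01-08 through 2025-01-14, 2025-01-28 through 2025-01-31.
Second set merges to 2024-12-24 through 2024-12-30, 2025-01-06 through 2025-01-09, 2025-01-16 through 2025-01-17, 2025-01-26 through 2025-02-08.
2024-12-20 through 2024-12-29 ∩ B → 2024-12-24 through 2024-12-29.
2025-01-01 through 2025-01-01 meets no B interval.
2025-01-08 through 2025-01-14 ∩ B → 2025-01-08 through 2025-01-09.
2025-01-28 through 2025-01-31 ∩ B → 2025-01-28 through 2025-01-31.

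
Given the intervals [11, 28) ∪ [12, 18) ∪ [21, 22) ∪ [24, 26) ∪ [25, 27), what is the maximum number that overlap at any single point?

3

Walk the sorted start/end points keeping a running depth.
The depth first hits 3 at 25.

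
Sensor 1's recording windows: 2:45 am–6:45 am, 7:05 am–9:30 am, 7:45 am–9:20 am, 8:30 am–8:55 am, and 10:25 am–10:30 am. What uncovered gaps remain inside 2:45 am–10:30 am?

6:45 am–7:05 am, 9:30 am–10:25 am

Covered (merged): 2:45 am–6:45 am, 7:05 am–9:30 am, 10:25 am–10:30 am.
Complement within 2:45 am–10:30 am: 6:45 am–7:05 am, 9:30 am–10:25 am.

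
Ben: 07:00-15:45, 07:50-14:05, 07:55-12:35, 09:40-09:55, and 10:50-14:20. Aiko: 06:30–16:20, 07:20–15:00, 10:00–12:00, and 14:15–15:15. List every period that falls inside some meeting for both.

07:00–15:45

First set merges to 07:00–15:45.
Second set merges to 06:30–16:20.
07:00–15:45 meets the second set on 07:00–15:45.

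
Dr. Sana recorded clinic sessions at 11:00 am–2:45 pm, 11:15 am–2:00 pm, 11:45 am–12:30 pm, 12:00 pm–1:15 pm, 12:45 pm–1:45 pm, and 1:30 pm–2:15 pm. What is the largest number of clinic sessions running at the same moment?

4

Sweep endpoints in order; track running count of active intervals.
Peak of 4 reached at 12:00 pm.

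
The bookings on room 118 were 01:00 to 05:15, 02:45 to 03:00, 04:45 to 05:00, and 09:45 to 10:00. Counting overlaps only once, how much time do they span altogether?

Merged: 01:00–05:15, 09:45–10:00.
Lengths: 4 h 15 min + 15 min = 4 h 30 min.

4 h 30 min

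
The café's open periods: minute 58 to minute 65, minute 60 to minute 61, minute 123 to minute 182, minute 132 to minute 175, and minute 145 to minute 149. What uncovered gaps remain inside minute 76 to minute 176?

minute 76 to minute 123

The merged coverage is minute 58 to minute 65, minute 123 to minute 182.
Complement within minute 76 to minute 176: minute 76 to minute 123.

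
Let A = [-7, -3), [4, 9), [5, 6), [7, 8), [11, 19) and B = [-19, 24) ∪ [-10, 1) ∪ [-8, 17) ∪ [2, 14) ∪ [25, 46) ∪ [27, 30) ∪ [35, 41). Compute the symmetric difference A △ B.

[-19, -7) ∪ [-3, 4) ∪ [9, 11) ∪ [19, 24) ∪ [25, 46)

First set merges to [-7, -3), [4, 9), [11, 19).
Second set merges to [-19, 24), [25, 46).
Only in the first: none.
Only in the second: [-19, -7), [-3, 4), [9, 11), [19, 24), [25, 46).
Together these are the periods covered by exactly one.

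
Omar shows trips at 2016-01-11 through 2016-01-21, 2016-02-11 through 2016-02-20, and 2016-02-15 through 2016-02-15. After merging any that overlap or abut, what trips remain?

2016-02-11 through 2016-02-20 is disjoint → start new block.
2016-02-15 through 2016-02-15 overlaps/touches 2016-02-11 through 2016-02-20 → extend to 2016-02-11 through 2016-02-20.

2016-01-11 through 2016-01-21, 2016-02-11 through 2016-02-20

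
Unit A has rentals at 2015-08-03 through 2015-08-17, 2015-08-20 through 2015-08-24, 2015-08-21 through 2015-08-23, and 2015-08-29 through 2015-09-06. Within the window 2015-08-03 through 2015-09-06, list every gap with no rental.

2015-08-18 through 2015-08-19, 2015-08-25 through 2015-08-28

Covered (merged): 2015-08-03 through 2015-08-17, 2015-08-20 through 2015-08-24, 2015-08-29 through 2015-09-06.
Complement within 2015-08-03 through 2015-09-06: 2015-08-18 through 2015-08-19, 2015-08-25 through 2015-08-28.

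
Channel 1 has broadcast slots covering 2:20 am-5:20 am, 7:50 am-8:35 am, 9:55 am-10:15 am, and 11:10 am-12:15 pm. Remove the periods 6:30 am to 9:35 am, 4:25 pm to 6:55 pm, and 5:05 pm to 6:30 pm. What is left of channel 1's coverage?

2:20 am-5:20 am, 9:55 am-10:15 am, 11:10 am-12:15 pm

B, merged: 6:30 am-9:35 am, 4:25 pm-6:55 pm.
2:20 am-5:20 am: nothing removed.
7:50 am-8:35 am: entirely removed.
9:55 am-10:15 am: nothing removed.
11:10 am-12:15 pm: nothing removed.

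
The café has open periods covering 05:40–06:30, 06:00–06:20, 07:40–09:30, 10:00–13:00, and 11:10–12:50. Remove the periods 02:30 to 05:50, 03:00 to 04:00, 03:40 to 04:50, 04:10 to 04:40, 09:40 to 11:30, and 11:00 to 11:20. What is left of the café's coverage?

A, merged: 05:40-06:30, 07:40-09:30, 10:00-13:00.
B, merged: 02:30-05:50, 09:40-11:30.
05:40-06:30 with B removed leaves 05:50-06:30.
07:40-09:30 is untouched.
10:00-13:00 with B removed leaves 11:30-13:00.

05:50-06:30, 07:40-09:30, 11:30-13:00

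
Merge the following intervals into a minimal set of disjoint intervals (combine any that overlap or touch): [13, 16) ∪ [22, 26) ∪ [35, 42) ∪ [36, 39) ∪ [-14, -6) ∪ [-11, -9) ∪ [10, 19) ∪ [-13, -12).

Sort by start: [-14, -6), [-13, -12), [-11, -9), [10, 19), [13, 16), [22, 26), [35, 42), [36, 39).
[-13, -12) overlaps/touches [-14, -6) → extend to [-14, -6).
[-11, -9) overlaps/touches [-14, -6) → extend to [-14, -6).
[10, 19) is disjoint → start new block.
[13, 16) overlaps/touches [10, 19) → extend to [10, 19).
[22, 26) is disjoint → start new block.
[35, 42) is disjoint → start new block.
[36, 39) overlaps/touches [35, 42) → extend to [35, 42).

[-14, -6) ∪ [10, 19) ∪ [22, 26) ∪ [35, 42)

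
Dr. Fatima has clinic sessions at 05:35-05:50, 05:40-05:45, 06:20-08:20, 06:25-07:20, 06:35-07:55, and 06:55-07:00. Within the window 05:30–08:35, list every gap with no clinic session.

Covered (merged): 05:35–05:50, 06:20–08:20.
Gaps within 05:30–08:35: 05:30–05:35, 05:50–06:20, 08:20–08:35.

05:30–05:35, 05:50–06:20, 08:20–08:35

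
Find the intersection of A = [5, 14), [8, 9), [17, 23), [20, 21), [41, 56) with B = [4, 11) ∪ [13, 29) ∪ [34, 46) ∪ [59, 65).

A, merged: [5, 14), [17, 23), [41, 56).
[5, 14) overlaps B on [5, 11), [13, 14).
[17, 23) overlaps B on [17, 23).
[41, 56) overlaps B on [41, 46).

[5, 11) ∪ [13, 14) ∪ [17, 23) ∪ [41, 46)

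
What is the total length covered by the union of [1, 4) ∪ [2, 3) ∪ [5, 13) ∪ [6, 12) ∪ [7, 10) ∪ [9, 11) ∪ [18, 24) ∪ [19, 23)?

Merged: [1, 4), [5, 13), [18, 24).
Lengths: 3 + 8 + 6 = 17.

17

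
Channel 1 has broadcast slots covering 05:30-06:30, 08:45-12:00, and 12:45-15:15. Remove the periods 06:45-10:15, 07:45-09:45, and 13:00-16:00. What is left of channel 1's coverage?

Second set merges to 06:45-10:15, 13:00-16:00.
05:30-06:30: nothing removed.
08:45-12:00 \ B = 10:15-12:00.
12:45-15:15 \ B = 12:45-13:00.

05:30-06:30, 10:15-12:00, 12:45-13:00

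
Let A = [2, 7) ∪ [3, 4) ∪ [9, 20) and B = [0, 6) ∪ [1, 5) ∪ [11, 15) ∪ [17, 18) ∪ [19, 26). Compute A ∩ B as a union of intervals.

Merge the first list: [2, 7), [9, 20).
Merge the second list: [0, 6), [11, 15), [17, 18), [19, 26).
[2, 7) overlaps B on [2, 6).
[9, 20) overlaps B on [11, 15), [17, 18), [19, 20).

[2, 6) ∪ [11, 15) ∪ [17, 18) ∪ [19, 20)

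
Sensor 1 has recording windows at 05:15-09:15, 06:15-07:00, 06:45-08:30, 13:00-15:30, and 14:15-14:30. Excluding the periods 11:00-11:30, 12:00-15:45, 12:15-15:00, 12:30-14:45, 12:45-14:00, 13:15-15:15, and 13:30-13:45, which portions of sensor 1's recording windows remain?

A, merged: 05:15–09:15, 13:00–15:30.
B, merged: 11:00–11:30, 12:00–15:45.
05:15–09:15: no B overlap → unchanged.
13:00–15:30: fully covered by B → removed.

05:15–09:15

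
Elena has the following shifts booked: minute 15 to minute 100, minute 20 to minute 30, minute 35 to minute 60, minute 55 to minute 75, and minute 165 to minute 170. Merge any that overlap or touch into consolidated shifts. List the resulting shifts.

minute 20 to minute 30 overlaps/touches minute 15 to minute 100 → extend to minute 15 to minute 100.
minute 35 to minute 60 overlaps/touches minute 15 to minute 100 → extend to minute 15 to minute 100.
minute 55 to minute 75 overlaps/touches minute 15 to minute 100 → extend to minute 15 to minute 100.
minute 165 to minute 170 is disjoint → start new block.

minute 15 to minute 100, minute 165 to minute 170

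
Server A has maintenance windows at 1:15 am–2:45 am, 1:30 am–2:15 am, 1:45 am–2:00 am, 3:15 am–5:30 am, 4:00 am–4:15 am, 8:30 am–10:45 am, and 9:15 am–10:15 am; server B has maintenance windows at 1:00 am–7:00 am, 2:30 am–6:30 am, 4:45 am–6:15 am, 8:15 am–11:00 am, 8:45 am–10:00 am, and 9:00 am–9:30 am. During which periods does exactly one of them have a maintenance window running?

1:00 am-1:15 am, 2:45 am-3:15 am, 5:30 am-7:00 am, 8:15 am-8:30 am, 10:45 am-11:00 am

First set merges to 1:15 am-2:45 am, 3:15 am-5:30 am, 8:30 am-10:45 am.
Second set merges to 1:00 am-7:00 am, 8:15 am-11:00 am.
A \ B = none.
B \ A = 1:00 am-1:15 am, 2:45 am-3:15 am, 5:30 am-7:00 am, 8:15 am-8:30 am, 10:45 am-11:00 am.
Union of the two gives the symmetric difference.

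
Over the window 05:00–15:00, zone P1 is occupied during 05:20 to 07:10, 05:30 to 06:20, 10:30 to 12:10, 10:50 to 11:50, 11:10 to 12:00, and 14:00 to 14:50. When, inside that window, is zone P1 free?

Covered (merged): 05:20–07:10, 10:30–12:10, 14:00–14:50.
Complement within 05:00–15:00: 05:00–05:20, 07:10–10:30, 12:10–14:00, 14:50–15:00.

05:00–05:20, 07:10–10:30, 12:10–14:00, 14:50–15:00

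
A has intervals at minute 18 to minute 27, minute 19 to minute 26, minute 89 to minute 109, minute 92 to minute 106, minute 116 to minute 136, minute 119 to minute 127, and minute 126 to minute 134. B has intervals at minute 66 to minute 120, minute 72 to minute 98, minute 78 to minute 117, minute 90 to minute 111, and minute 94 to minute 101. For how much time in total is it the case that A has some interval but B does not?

First set merges to minute 18 to minute 27, minute 89 to minute 109, minute 116 to minute 136.
Second set merges to minute 66 to minute 120.
A \ B = minute 18 to minute 27, minute 120 to minute 136.
Total: 9 minutes + 16 minutes = 25 minutes.

25 minutes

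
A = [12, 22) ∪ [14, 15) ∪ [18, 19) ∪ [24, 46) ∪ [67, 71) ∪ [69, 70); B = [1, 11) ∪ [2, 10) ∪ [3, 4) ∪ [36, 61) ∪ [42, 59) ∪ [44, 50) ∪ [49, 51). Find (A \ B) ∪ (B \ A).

[1, 11) ∪ [12, 22) ∪ [24, 36) ∪ [46, 61) ∪ [67, 71)

A, merged: [12, 22), [24, 46), [67, 71).
B, merged: [1, 11), [36, 61).
Only in the first: [12, 22), [24, 36), [67, 71).
Only in the second: [1, 11), [46, 61).
Together these are the periods covered by exactly one.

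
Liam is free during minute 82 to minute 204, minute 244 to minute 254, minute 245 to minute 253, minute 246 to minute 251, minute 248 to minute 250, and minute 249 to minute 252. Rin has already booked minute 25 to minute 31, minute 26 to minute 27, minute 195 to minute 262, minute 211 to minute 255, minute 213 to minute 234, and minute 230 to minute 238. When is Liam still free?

Merge the first list: minute 82 to minute 204, minute 244 to minute 254.
Merge the second list: minute 25 to minute 31, minute 195 to minute 262.
minute 82 to minute 204 minus B → minute 82 to minute 195.
minute 244 to minute 254: fully covered by B → removed.

minute 82 to minute 195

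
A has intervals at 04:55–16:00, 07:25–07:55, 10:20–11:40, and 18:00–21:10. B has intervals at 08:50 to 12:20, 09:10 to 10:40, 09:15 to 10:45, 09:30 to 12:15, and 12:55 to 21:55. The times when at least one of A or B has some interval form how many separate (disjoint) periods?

1

First set merges to 04:55–16:00, 18:00–21:10.
Second set merges to 08:50–12:20, 12:55–21:55.
A ∪ B = 04:55–21:55.
That is 1 disjoint piece.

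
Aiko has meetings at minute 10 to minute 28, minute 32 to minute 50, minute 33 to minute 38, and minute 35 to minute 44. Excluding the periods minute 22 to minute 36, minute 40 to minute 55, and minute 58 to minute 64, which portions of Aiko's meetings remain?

First set merges to minute 10 to minute 28, minute 32 to minute 50.
minute 10 to minute 28 with B removed leaves minute 10 to minute 22.
minute 32 to minute 50 with B removed leaves minute 36 to minute 40.

minute 10 to minute 22, minute 36 to minute 40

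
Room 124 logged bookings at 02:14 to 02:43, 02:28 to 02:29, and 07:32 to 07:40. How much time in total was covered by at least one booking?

37 min

Merged: 02:14-02:43, 07:32-07:40.
Lengths: 29 min + 8 min = 37 min.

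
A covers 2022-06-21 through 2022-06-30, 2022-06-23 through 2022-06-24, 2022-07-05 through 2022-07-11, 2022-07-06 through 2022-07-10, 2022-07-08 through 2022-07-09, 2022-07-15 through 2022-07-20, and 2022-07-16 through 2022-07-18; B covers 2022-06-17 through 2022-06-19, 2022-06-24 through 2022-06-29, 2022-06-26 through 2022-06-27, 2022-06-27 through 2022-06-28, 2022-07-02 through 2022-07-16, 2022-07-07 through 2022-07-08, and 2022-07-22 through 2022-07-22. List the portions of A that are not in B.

2022-06-21 through 2022-06-23, 2022-06-30 through 2022-06-30, 2022-07-17 through 2022-07-20

A, merged: 2022-06-21 through 2022-06-30, 2022-07-05 through 2022-07-11, 2022-07-15 through 2022-07-20.
B, merged: 2022-06-17 through 2022-06-19, 2022-06-24 through 2022-06-29, 2022-07-02 through 2022-07-16, 2022-07-22 through 2022-07-22.
2022-06-21 through 2022-06-30 minus B → 2022-06-21 through 2022-06-23, 2022-06-30 through 2022-06-30.
2022-07-05 through 2022-07-11: fully covered by B → removed.
2022-07-15 through 2022-07-20 minus B → 2022-07-17 through 2022-07-20.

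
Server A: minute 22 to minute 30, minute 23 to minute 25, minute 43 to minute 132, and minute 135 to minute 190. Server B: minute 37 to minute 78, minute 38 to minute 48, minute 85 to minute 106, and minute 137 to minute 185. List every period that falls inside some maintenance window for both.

A, merged: minute 22 to minute 30, minute 43 to minute 132, minute 135 to minute 190.
B, merged: minute 37 to minute 78, minute 85 to minute 106, minute 137 to minute 185.
minute 22 to minute 30: no overlap with the second set.
minute 43 to minute 132 meets the second set on minute 43 to minute 78, minute 85 to minute 106.
minute 135 to minute 190 meets the second set on minute 137 to minute 185.

minute 43 to minute 78, minute 85 to minute 106, minute 137 to minute 185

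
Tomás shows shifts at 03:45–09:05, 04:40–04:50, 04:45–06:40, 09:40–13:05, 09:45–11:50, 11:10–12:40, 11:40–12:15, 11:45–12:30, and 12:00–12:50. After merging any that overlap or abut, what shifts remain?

03:45–09:05, 09:40–13:05

04:40–04:50 overlaps/touches 03:45–09:05 → extend to 03:45–09:05.
04:45–06:40 overlaps/touches 03:45–09:05 → extend to 03:45–09:05.
09:40–13:05 is disjoint → start new block.
09:45–11:50 overlaps/touches 09:40–13:05 → extend to 09:40–13:05.
11:10–12:40 overlaps/touches 09:40–13:05 → extend to 09:40–13:05.
11:40–12:15 overlaps/touches 09:40–13:05 → extend to 09:40–13:05.
11:45–12:30 overlaps/touches 09:40–13:05 → extend to 09:40–13:05.
12:00–12:50 overlaps/touches 09:40–13:05 → extend to 09:40–13:05.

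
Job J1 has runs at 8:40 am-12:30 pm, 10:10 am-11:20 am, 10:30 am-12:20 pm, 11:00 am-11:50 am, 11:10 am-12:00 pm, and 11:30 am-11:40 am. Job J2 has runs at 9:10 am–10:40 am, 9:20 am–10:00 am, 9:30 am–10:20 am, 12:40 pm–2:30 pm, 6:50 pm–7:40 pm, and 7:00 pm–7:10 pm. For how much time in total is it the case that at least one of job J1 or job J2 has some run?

First set merges to 8:40 am–12:30 pm.
Second set merges to 9:10 am–10:40 am, 12:40 pm–2:30 pm, 6:50 pm–7:40 pm.
A ∪ B = 8:40 am–12:30 pm, 12:40 pm–2:30 pm, 6:50 pm–7:40 pm.
Total: 3 h 50 min + 1 h 50 min + 50 min = 6 h 30 min.

6 h 30 min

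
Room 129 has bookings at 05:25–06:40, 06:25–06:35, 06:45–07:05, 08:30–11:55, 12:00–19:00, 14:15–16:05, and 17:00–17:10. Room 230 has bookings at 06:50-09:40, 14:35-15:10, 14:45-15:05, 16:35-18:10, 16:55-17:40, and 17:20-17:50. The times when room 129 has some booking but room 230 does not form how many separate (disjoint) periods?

6

Merge the first list: 05:25–06:40, 06:45–07:05, 08:30–11:55, 12:00–19:00.
Merge the second list: 06:50–09:40, 14:35–15:10, 16:35–18:10.
A \ B = 05:25–06:40, 06:45–06:50, 09:40–11:55, 12:00–14:35, 15:10–16:35, 18:10–19:00.
That is 6 disjoint pieces.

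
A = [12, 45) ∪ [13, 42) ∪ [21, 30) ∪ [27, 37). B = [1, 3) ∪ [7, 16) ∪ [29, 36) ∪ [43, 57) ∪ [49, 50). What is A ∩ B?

First set merges to [12, 45).
Second set merges to [1, 3), [7, 16), [29, 36), [43, 57).
[12, 45) ∩ B → [12, 16), [29, 36), [43, 45).

[12, 16) ∪ [29, 36) ∪ [43, 45)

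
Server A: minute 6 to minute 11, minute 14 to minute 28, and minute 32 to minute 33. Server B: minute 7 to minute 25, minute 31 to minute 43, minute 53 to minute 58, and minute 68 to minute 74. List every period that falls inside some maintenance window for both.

minute 6 to minute 11 overlaps B on minute 7 to minute 11.
minute 14 to minute 28 overlaps B on minute 14 to minute 25.
minute 32 to minute 33 overlaps B on minute 32 to minute 33.

minute 7 to minute 11, minute 14 to minute 25, minute 32 to minute 33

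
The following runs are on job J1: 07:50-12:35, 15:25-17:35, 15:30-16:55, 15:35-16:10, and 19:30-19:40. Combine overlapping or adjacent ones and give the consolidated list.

07:50-12:35, 15:25-17:35, 19:30-19:40

15:25-17:35 is disjoint → start new block.
15:30-16:55 overlaps/touches 15:25-17:35 → extend to 15:25-17:35.
15:35-16:10 overlaps/touches 15:25-17:35 → extend to 15:25-17:35.
19:30-19:40 is disjoint → start new block.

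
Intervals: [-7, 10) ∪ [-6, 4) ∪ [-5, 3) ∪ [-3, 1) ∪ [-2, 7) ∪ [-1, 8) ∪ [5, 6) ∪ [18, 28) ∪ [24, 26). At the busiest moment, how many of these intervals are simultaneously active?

6

Sweep endpoints in order; track running count of active intervals.
Peak of 6 reached at -1.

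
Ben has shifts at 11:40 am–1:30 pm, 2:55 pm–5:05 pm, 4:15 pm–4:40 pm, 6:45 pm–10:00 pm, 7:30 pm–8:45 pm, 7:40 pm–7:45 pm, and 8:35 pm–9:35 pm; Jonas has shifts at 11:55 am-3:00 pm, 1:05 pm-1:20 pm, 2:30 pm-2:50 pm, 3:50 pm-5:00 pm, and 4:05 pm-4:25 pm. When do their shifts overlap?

Merge the first list: 11:40 am–1:30 pm, 2:55 pm–5:05 pm, 6:45 pm–10:00 pm.
Merge the second list: 11:55 am–3:00 pm, 3:50 pm–5:00 pm.
11:40 am–1:30 pm overlaps B on 11:55 am–1:30 pm.
2:55 pm–5:05 pm overlaps B on 2:55 pm–3:00 pm, 3:50 pm–5:00 pm.
6:45 pm–10:00 pm falls entirely outside B.

11:55 am–1:30 pm, 2:55 pm–3:00 pm, 3:50 pm–5:00 pm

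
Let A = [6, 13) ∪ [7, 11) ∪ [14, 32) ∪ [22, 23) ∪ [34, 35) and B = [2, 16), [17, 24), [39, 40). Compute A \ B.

Merge the first list: [6, 13), [14, 32), [34, 35).
[6, 13): fully covered by B → removed.
[14, 32) minus B → [16, 17), [24, 32).
[34, 35): no B overlap → unchanged.

[16, 17) ∪ [24, 32) ∪ [34, 35)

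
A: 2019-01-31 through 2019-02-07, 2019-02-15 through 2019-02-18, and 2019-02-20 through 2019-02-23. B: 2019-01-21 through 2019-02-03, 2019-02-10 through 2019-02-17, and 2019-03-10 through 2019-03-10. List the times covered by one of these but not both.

2019-01-21 through 2019-01-30, 2019-02-04 through 2019-02-07, 2019-02-10 through 2019-02-14, 2019-02-18 through 2019-02-18, 2019-02-20 through 2019-02-23, 2019-03-10 through 2019-03-10

A \ B = 2019-02-04 through 2019-02-07, 2019-02-18 through 2019-02-18, 2019-02-20 through 2019-02-23.
B \ A = 2019-01-21 through 2019-01-30, 2019-02-10 through 2019-02-14, 2019-03-10 through 2019-03-10.
Union of the two gives the symmetric difference.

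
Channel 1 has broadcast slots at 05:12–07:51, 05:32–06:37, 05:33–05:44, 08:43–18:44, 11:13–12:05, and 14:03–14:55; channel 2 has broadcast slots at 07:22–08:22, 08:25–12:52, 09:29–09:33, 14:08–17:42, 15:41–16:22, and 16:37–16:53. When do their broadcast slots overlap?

07:22-07:51, 08:43-12:52, 14:08-17:42

First set merges to 05:12-07:51, 08:43-18:44.
Second set merges to 07:22-08:22, 08:25-12:52, 14:08-17:42.
05:12-07:51 overlaps B on 07:22-07:51.
08:43-18:44 overlaps B on 08:43-12:52, 14:08-17:42.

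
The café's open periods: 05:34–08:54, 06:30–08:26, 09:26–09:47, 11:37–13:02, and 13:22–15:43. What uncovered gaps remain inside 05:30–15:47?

05:30–05:34, 08:54–09:26, 09:47–11:37, 13:02–13:22, 15:43–15:47

Covered (merged): 05:34–08:54, 09:26–09:47, 11:37–13:02, 13:22–15:43.
Uncovered inside 05:30–15:47: 05:30–05:34, 08:54–09:26, 09:47–11:37, 13:02–13:22, 15:43–15:47.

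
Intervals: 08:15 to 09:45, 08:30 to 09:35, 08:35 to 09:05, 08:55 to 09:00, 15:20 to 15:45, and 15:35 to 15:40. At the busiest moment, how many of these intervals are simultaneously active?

4

Sweep endpoints in order; track running count of active intervals.
Peak of 4 reached at 08:55.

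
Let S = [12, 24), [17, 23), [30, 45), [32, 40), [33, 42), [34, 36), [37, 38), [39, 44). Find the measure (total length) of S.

27

Merged: [12, 24), [30, 45).
Lengths: 12 + 15 = 27.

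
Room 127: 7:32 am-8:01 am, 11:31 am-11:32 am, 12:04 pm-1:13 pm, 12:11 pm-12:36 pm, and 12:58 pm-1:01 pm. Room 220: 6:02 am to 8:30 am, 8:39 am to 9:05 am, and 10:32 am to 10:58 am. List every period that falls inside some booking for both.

A, merged: 7:32 am–8:01 am, 11:31 am–11:32 am, 12:04 pm–1:13 pm.
7:32 am–8:01 am meets the second set on 7:32 am–8:01 am.
11:31 am–11:32 am: no overlap with the second set.
12:04 pm–1:13 pm: no overlap with the second set.

7:32 am–8:01 am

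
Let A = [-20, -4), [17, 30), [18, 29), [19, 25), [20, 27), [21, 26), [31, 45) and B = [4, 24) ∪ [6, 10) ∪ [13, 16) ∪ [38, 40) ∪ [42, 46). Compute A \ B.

[-20, -4) ∪ [24, 30) ∪ [31, 38) ∪ [40, 42)

First set merges to [-20, -4), [17, 30), [31, 45).
Second set merges to [4, 24), [38, 40), [42, 46).
[-20, -4) is untouched.
[17, 30) with B removed leaves [24, 30).
[31, 45) with B removed leaves [31, 38), [40, 42).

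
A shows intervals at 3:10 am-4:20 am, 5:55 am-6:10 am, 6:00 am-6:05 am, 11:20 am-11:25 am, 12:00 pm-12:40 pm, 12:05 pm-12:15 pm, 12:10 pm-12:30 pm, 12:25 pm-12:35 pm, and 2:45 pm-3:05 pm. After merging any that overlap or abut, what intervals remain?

3:10 am–4:20 am, 5:55 am–6:10 am, 11:20 am–11:25 am, 12:00 pm–12:40 pm, 2:45 pm–3:05 pm

5:55 am–6:10 am is disjoint → start new block.
6:00 am–6:05 am overlaps/touches 5:55 am–6:10 am → extend to 5:55 am–6:10 am.
11:20 am–11:25 am is disjoint → start new block.
12:00 pm–12:40 pm is disjoint → start new block.
12:05 pm–12:15 pm overlaps/touches 12:00 pm–12:40 pm → extend to 12:00 pm–12:40 pm.
12:10 pm–12:30 pm overlaps/touches 12:00 pm–12:40 pm → extend to 12:00 pm–12:40 pm.
12:25 pm–12:35 pm overlaps/touches 12:00 pm–12:40 pm → extend to 12:00 pm–12:40 pm.
2:45 pm–3:05 pm is disjoint → start new block.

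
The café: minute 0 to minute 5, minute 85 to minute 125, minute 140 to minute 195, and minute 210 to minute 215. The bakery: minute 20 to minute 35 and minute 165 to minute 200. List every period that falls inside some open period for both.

minute 165 to minute 195

minute 0 to minute 5 falls entirely outside B.
minute 85 to minute 125 falls entirely outside B.
minute 140 to minute 195 overlaps B on minute 165 to minute 195.
minute 210 to minute 215 falls entirely outside B.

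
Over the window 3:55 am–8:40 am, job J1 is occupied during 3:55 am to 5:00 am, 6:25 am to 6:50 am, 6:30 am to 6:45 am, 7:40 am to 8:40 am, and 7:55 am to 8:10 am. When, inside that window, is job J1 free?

The merged coverage is 3:55 am–5:00 am, 6:25 am–6:50 am, 7:40 am–8:40 am.
Gaps within 3:55 am–8:40 am: 5:00 am–6:25 am, 6:50 am–7:40 am.

5:00 am–6:25 am, 6:50 am–7:40 am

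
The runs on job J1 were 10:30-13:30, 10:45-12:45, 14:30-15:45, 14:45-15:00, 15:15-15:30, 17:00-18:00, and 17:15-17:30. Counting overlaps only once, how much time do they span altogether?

Merged: 10:30–13:30, 14:30–15:45, 17:00–18:00.
Lengths: 3 h + 1 h 15 min + 1 h = 5 h 15 min.

5 h 15 min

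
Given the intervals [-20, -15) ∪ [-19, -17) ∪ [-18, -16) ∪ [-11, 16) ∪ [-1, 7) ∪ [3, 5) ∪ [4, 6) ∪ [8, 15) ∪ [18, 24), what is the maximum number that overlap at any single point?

Sweep endpoints in order; track running count of active intervals.
Peak of 4 reached at 4.

4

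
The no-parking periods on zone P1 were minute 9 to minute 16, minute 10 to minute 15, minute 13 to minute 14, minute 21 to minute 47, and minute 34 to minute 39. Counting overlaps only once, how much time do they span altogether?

33 minutes

Merged: minute 9 to minute 16, minute 21 to minute 47.
Lengths: 7 minutes + 26 minutes = 33 minutes.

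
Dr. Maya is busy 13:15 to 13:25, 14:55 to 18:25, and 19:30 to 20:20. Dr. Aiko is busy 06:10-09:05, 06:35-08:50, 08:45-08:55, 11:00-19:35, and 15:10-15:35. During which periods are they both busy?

13:15-13:25, 14:55-18:25, 19:30-19:35

Merge the second list: 06:10-09:05, 11:00-19:35.
13:15-13:25 meets the second set on 13:15-13:25.
14:55-18:25 meets the second set on 14:55-18:25.
19:30-20:20 meets the second set on 19:30-19:35.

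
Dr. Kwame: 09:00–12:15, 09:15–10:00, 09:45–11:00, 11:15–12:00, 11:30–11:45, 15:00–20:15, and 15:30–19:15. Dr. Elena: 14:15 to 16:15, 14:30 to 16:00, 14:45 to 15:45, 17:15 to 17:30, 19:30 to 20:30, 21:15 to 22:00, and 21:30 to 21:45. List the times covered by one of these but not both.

A, merged: 09:00-12:15, 15:00-20:15.
B, merged: 14:15-16:15, 17:15-17:30, 19:30-20:30, 21:15-22:00.
A but not B: 09:00-12:15, 16:15-17:15, 17:30-19:30.
B but not A: 14:15-15:00, 20:15-20:30, 21:15-22:00.
Combining gives A △ B.

09:00-12:15, 14:15-15:00, 16:15-17:15, 17:30-19:30, 20:15-20:30, 21:15-22:00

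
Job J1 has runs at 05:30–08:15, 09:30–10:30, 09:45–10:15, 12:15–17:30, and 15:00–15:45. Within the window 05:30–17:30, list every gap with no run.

08:15–09:30, 10:30–12:15

The merged coverage is 05:30–08:15, 09:30–10:30, 12:15–17:30.
Gaps within 05:30–17:30: 08:15–09:30, 10:30–12:15.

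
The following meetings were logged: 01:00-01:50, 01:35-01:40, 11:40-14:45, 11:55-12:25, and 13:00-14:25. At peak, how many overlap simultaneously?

2

Sweep endpoints in order; track running count of active intervals.
Peak of 2 reached at 01:35.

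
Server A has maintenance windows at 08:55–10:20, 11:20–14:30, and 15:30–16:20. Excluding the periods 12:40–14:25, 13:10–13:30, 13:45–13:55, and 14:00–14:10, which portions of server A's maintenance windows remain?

Second set merges to 12:40–14:25.
08:55–10:20: nothing removed.
11:20–14:30 \ B = 11:20–12:40, 14:25–14:30.
15:30–16:20: nothing removed.

08:55–10:20, 11:20–12:40, 14:25–14:30, 15:30–16:20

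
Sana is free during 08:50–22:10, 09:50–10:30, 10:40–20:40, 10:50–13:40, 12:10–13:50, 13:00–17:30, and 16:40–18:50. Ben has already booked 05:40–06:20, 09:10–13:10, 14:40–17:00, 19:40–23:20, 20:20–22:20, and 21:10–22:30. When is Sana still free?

08:50-09:10, 13:10-14:40, 17:00-19:40

Merge the first list: 08:50-22:10.
Merge the second list: 05:40-06:20, 09:10-13:10, 14:40-17:00, 19:40-23:20.
08:50-22:10 minus B → 08:50-09:10, 13:10-14:40, 17:00-19:40.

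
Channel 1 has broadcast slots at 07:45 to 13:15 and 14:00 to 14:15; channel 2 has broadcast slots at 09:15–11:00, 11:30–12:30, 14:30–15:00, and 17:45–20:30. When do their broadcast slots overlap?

07:45–13:15 meets the second set on 09:15–11:00, 11:30–12:30.
14:00–14:15: no overlap with the second set.

09:15–11:00, 11:30–12:30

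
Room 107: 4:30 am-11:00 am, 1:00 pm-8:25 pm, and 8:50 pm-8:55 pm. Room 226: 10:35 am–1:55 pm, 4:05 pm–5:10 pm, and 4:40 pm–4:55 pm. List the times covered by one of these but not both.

B, merged: 10:35 am–1:55 pm, 4:05 pm–5:10 pm.
A \ B = 4:30 am–10:35 am, 1:55 pm–4:05 pm, 5:10 pm–8:25 pm, 8:50 pm–8:55 pm.
B \ A = 11:00 am–1:00 pm.
Union of the two gives the symmetric difference.

4:30 am–10:35 am, 11:00 am–1:00 pm, 1:55 pm–4:05 pm, 5:10 pm–8:25 pm, 8:50 pm–8:55 pm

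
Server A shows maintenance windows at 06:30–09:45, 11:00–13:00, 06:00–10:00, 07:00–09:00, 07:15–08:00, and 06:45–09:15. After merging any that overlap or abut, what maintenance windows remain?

06:00-10:00, 11:00-13:00

Sort by start: 06:00-10:00, 06:30-09:45, 06:45-09:15, 07:00-09:00, 07:15-08:00, 11:00-13:00.
06:30-09:45 overlaps/touches 06:00-10:00 → extend to 06:00-10:00.
06:45-09:15 overlaps/touches 06:00-10:00 → extend to 06:00-10:00.
07:00-09:00 overlaps/touches 06:00-10:00 → extend to 06:00-10:00.
07:15-08:00 overlaps/touches 06:00-10:00 → extend to 06:00-10:00.
11:00-13:00 is disjoint → start new block.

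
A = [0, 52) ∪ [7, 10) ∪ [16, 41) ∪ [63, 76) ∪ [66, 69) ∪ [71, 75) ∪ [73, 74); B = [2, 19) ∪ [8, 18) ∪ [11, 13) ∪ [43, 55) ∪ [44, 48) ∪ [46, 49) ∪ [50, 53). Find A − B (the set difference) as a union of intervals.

[0, 2) ∪ [19, 43) ∪ [63, 76)

Merge the first list: [0, 52), [63, 76).
Merge the second list: [2, 19), [43, 55).
[0, 52) minus B → [0, 2), [19, 43).
[63, 76): no B overlap → unchanged.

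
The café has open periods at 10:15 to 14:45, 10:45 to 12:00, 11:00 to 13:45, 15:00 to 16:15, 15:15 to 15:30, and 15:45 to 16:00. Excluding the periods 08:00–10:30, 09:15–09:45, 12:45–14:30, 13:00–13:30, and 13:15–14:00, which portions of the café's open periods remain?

10:30–12:45, 14:30–14:45, 15:00–16:15

A, merged: 10:15–14:45, 15:00–16:15.
B, merged: 08:00–10:30, 12:45–14:30.
10:15–14:45 minus B → 10:30–12:45, 14:30–14:45.
15:00–16:15: no B overlap → unchanged.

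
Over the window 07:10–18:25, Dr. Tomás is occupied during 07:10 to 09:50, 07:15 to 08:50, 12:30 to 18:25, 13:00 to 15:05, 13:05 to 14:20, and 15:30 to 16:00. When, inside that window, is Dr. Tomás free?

09:50–12:30

Covered (merged): 07:10–09:50, 12:30–18:25.
Complement within 07:10–18:25: 09:50–12:30.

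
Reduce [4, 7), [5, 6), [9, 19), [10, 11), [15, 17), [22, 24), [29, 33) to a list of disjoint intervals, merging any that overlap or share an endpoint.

[5, 6) overlaps/touches [4, 7) → extend to [4, 7).
[9, 19) is disjoint → start new block.
[10, 11) overlaps/touches [9, 19) → extend to [9, 19).
[15, 17) overlaps/touches [9, 19) → extend to [9, 19).
[22, 24) is disjoint → start new block.
[29, 33) is disjoint → start new block.

[4, 7) ∪ [9, 19) ∪ [22, 24) ∪ [29, 33)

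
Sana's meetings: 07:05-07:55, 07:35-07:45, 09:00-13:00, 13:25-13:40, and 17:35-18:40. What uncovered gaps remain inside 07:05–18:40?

The merged coverage is 07:05–07:55, 09:00–13:00, 13:25–13:40, 17:35–18:40.
Complement within 07:05–18:40: 07:55–09:00, 13:00–13:25, 13:40–17:35.

07:55–09:00, 13:00–13:25, 13:40–17:35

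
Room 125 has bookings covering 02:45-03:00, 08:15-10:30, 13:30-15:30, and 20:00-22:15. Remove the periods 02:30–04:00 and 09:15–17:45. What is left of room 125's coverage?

08:15–09:15, 20:00–22:15

02:45–03:00 lies entirely inside B → drops out.
08:15–10:30 with B removed leaves 08:15–09:15.
13:30–15:30 lies entirely inside B → drops out.
20:00–22:15 is untouched.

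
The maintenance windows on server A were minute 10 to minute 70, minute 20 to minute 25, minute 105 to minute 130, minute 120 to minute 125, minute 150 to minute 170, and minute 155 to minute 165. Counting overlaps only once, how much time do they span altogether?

105 minutes

Merged: minute 10 to minute 70, minute 105 to minute 130, minute 150 to minute 170.
Lengths: 60 minutes + 25 minutes + 20 minutes = 105 minutes.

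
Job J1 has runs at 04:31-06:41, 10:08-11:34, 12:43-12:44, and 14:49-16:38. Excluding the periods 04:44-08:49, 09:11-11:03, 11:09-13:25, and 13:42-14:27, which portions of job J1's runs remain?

04:31–04:44, 11:03–11:09, 14:49–16:38

04:31–06:41 with B removed leaves 04:31–04:44.
10:08–11:34 with B removed leaves 11:03–11:09.
12:43–12:44 lies entirely inside B → drops out.
14:49–16:38 is untouched.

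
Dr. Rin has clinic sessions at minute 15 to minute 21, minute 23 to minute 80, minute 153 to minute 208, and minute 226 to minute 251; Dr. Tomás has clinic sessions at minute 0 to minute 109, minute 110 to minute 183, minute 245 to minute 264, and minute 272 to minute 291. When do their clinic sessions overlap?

minute 15 to minute 21 ∩ B → minute 15 to minute 21.
minute 23 to minute 80 ∩ B → minute 23 to minute 80.
minute 153 to minute 208 ∩ B → minute 153 to minute 183.
minute 226 to minute 251 ∩ B → minute 245 to minute 251.

minute 15 to minute 21, minute 23 to minute 80, minute 153 to minute 183, minute 245 to minute 251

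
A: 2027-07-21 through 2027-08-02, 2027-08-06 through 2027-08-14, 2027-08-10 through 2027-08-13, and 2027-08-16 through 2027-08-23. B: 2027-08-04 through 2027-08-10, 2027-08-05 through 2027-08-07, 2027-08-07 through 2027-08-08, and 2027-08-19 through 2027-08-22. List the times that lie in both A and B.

First set merges to 2027-07-21 through 2027-08-02, 2027-08-06 through 2027-08-14, 2027-08-16 through 2027-08-23.
Second set merges to 2027-08-04 through 2027-08-10, 2027-08-19 through 2027-08-22.
2027-07-21 through 2027-08-02 meets no B interval.
2027-08-06 through 2027-08-14 ∩ B → 2027-08-06 through 2027-08-10.
2027-08-16 through 2027-08-23 ∩ B → 2027-08-19 through 2027-08-22.

2027-08-06 through 2027-08-10, 2027-08-19 through 2027-08-22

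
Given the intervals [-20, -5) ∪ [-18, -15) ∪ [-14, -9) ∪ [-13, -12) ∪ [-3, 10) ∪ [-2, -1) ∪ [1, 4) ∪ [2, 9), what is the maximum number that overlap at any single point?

3

Sweep endpoints in order; track running count of active intervals.
Peak of 3 reached at -13.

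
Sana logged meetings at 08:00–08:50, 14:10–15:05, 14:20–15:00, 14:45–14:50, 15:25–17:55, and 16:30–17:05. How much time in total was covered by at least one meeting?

4 h 15 min

Merged: 08:00–08:50, 14:10–15:05, 15:25–17:55.
Lengths: 50 min + 55 min + 2 h 30 min = 4 h 15 min.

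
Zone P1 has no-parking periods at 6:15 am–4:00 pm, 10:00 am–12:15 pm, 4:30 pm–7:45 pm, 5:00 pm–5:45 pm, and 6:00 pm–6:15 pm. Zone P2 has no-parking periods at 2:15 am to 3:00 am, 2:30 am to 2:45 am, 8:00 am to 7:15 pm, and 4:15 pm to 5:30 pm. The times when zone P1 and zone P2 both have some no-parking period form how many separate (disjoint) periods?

Merge the first list: 6:15 am–4:00 pm, 4:30 pm–7:45 pm.
Merge the second list: 2:15 am–3:00 am, 8:00 am–7:15 pm.
A ∩ B = 8:00 am–4:00 pm, 4:30 pm–7:15 pm.
That is 2 disjoint pieces.

2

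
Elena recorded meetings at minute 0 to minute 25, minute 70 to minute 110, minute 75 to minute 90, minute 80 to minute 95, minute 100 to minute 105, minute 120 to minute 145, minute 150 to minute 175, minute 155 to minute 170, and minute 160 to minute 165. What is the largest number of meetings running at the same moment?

At minute 80, 3 of the intervals are simultaneously active.
No point has more.

3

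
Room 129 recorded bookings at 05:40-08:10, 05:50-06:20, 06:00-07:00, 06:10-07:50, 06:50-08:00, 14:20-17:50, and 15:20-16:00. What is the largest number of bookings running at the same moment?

Walk the sorted start/end points keeping a running depth.
The depth first hits 4 at 06:10.

4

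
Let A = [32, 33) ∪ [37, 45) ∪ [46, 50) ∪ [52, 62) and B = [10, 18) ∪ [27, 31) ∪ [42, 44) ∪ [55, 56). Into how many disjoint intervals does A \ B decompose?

A \ B = [32, 33), [37, 42), [44, 45), [46, 50), [52, 55), [56, 62).
That is 6 disjoint pieces.

6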